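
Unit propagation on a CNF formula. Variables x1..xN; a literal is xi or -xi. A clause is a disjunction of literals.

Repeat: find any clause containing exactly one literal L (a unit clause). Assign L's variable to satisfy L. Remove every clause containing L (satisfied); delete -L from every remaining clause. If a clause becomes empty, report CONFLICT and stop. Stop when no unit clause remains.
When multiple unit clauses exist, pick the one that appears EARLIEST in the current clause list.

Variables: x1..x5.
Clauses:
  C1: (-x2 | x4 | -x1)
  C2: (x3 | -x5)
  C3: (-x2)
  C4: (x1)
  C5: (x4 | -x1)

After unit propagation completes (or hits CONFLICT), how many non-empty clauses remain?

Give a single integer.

Answer: 1

Derivation:
unit clause [-2] forces x2=F; simplify:
  satisfied 2 clause(s); 3 remain; assigned so far: [2]
unit clause [1] forces x1=T; simplify:
  drop -1 from [4, -1] -> [4]
  satisfied 1 clause(s); 2 remain; assigned so far: [1, 2]
unit clause [4] forces x4=T; simplify:
  satisfied 1 clause(s); 1 remain; assigned so far: [1, 2, 4]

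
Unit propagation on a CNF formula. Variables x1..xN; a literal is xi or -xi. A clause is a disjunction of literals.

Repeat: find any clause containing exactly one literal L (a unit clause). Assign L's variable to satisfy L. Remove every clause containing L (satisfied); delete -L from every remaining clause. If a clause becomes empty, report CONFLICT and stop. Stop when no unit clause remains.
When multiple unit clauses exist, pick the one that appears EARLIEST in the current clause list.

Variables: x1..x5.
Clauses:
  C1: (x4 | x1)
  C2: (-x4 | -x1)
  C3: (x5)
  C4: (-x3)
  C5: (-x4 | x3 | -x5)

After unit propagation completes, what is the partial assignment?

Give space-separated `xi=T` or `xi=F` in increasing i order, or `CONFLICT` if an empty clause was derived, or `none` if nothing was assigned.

unit clause [5] forces x5=T; simplify:
  drop -5 from [-4, 3, -5] -> [-4, 3]
  satisfied 1 clause(s); 4 remain; assigned so far: [5]
unit clause [-3] forces x3=F; simplify:
  drop 3 from [-4, 3] -> [-4]
  satisfied 1 clause(s); 3 remain; assigned so far: [3, 5]
unit clause [-4] forces x4=F; simplify:
  drop 4 from [4, 1] -> [1]
  satisfied 2 clause(s); 1 remain; assigned so far: [3, 4, 5]
unit clause [1] forces x1=T; simplify:
  satisfied 1 clause(s); 0 remain; assigned so far: [1, 3, 4, 5]

Answer: x1=T x3=F x4=F x5=T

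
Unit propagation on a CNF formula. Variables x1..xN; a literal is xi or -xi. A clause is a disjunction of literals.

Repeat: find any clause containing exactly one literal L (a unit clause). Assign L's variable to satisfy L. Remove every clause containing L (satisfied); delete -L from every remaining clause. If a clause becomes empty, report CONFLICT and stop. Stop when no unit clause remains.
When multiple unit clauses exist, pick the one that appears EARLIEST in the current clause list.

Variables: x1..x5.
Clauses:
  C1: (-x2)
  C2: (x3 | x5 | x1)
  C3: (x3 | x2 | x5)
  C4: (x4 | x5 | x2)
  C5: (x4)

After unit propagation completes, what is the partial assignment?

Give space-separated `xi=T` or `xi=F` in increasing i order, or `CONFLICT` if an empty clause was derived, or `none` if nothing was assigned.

Answer: x2=F x4=T

Derivation:
unit clause [-2] forces x2=F; simplify:
  drop 2 from [3, 2, 5] -> [3, 5]
  drop 2 from [4, 5, 2] -> [4, 5]
  satisfied 1 clause(s); 4 remain; assigned so far: [2]
unit clause [4] forces x4=T; simplify:
  satisfied 2 clause(s); 2 remain; assigned so far: [2, 4]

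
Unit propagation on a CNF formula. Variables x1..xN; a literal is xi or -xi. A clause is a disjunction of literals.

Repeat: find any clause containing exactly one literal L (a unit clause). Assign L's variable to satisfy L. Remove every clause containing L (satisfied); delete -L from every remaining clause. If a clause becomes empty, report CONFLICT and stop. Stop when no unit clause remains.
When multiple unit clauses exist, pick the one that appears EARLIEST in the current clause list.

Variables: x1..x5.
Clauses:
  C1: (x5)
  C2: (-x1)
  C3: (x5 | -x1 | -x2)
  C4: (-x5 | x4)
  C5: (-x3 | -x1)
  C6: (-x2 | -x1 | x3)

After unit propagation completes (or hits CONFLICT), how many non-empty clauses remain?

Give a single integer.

Answer: 0

Derivation:
unit clause [5] forces x5=T; simplify:
  drop -5 from [-5, 4] -> [4]
  satisfied 2 clause(s); 4 remain; assigned so far: [5]
unit clause [-1] forces x1=F; simplify:
  satisfied 3 clause(s); 1 remain; assigned so far: [1, 5]
unit clause [4] forces x4=T; simplify:
  satisfied 1 clause(s); 0 remain; assigned so far: [1, 4, 5]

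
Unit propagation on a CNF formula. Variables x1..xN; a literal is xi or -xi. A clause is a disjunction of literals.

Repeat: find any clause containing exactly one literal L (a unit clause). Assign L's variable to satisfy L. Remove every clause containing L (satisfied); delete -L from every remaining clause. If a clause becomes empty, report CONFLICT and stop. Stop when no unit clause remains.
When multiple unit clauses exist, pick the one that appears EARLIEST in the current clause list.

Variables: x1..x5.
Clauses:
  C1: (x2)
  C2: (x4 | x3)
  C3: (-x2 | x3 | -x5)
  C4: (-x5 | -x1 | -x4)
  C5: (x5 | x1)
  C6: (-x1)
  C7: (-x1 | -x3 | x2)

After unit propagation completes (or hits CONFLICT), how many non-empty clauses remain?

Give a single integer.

unit clause [2] forces x2=T; simplify:
  drop -2 from [-2, 3, -5] -> [3, -5]
  satisfied 2 clause(s); 5 remain; assigned so far: [2]
unit clause [-1] forces x1=F; simplify:
  drop 1 from [5, 1] -> [5]
  satisfied 2 clause(s); 3 remain; assigned so far: [1, 2]
unit clause [5] forces x5=T; simplify:
  drop -5 from [3, -5] -> [3]
  satisfied 1 clause(s); 2 remain; assigned so far: [1, 2, 5]
unit clause [3] forces x3=T; simplify:
  satisfied 2 clause(s); 0 remain; assigned so far: [1, 2, 3, 5]

Answer: 0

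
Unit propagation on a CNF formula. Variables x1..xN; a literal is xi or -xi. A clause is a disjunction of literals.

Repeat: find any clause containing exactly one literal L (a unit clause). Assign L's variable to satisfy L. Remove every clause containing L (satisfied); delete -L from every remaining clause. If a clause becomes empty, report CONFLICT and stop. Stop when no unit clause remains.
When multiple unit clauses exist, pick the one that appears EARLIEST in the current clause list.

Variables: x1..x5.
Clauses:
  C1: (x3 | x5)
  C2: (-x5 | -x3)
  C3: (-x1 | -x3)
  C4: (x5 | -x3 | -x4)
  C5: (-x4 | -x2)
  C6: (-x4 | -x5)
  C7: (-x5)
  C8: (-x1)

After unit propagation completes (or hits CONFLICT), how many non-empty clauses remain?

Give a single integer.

Answer: 0

Derivation:
unit clause [-5] forces x5=F; simplify:
  drop 5 from [3, 5] -> [3]
  drop 5 from [5, -3, -4] -> [-3, -4]
  satisfied 3 clause(s); 5 remain; assigned so far: [5]
unit clause [3] forces x3=T; simplify:
  drop -3 from [-1, -3] -> [-1]
  drop -3 from [-3, -4] -> [-4]
  satisfied 1 clause(s); 4 remain; assigned so far: [3, 5]
unit clause [-1] forces x1=F; simplify:
  satisfied 2 clause(s); 2 remain; assigned so far: [1, 3, 5]
unit clause [-4] forces x4=F; simplify:
  satisfied 2 clause(s); 0 remain; assigned so far: [1, 3, 4, 5]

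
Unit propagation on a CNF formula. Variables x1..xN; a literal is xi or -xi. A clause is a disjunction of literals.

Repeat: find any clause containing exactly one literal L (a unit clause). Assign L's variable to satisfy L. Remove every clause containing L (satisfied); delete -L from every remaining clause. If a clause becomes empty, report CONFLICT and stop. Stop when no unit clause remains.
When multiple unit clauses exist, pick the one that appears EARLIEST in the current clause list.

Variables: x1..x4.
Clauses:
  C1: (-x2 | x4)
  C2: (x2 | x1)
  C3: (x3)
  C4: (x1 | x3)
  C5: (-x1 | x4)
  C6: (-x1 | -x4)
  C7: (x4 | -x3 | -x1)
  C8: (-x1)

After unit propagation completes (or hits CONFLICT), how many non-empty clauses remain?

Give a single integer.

Answer: 0

Derivation:
unit clause [3] forces x3=T; simplify:
  drop -3 from [4, -3, -1] -> [4, -1]
  satisfied 2 clause(s); 6 remain; assigned so far: [3]
unit clause [-1] forces x1=F; simplify:
  drop 1 from [2, 1] -> [2]
  satisfied 4 clause(s); 2 remain; assigned so far: [1, 3]
unit clause [2] forces x2=T; simplify:
  drop -2 from [-2, 4] -> [4]
  satisfied 1 clause(s); 1 remain; assigned so far: [1, 2, 3]
unit clause [4] forces x4=T; simplify:
  satisfied 1 clause(s); 0 remain; assigned so far: [1, 2, 3, 4]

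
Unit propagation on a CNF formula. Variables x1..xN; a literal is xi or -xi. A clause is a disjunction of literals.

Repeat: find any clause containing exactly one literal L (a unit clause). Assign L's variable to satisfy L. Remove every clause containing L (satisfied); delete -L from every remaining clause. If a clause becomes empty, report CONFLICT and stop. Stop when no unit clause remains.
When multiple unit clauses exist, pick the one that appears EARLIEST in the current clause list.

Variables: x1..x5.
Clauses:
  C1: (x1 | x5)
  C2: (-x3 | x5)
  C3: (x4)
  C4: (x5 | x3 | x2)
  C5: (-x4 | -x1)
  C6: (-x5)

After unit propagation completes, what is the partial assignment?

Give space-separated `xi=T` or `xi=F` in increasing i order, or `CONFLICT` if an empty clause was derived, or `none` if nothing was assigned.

unit clause [4] forces x4=T; simplify:
  drop -4 from [-4, -1] -> [-1]
  satisfied 1 clause(s); 5 remain; assigned so far: [4]
unit clause [-1] forces x1=F; simplify:
  drop 1 from [1, 5] -> [5]
  satisfied 1 clause(s); 4 remain; assigned so far: [1, 4]
unit clause [5] forces x5=T; simplify:
  drop -5 from [-5] -> [] (empty!)
  satisfied 3 clause(s); 1 remain; assigned so far: [1, 4, 5]
CONFLICT (empty clause)

Answer: CONFLICT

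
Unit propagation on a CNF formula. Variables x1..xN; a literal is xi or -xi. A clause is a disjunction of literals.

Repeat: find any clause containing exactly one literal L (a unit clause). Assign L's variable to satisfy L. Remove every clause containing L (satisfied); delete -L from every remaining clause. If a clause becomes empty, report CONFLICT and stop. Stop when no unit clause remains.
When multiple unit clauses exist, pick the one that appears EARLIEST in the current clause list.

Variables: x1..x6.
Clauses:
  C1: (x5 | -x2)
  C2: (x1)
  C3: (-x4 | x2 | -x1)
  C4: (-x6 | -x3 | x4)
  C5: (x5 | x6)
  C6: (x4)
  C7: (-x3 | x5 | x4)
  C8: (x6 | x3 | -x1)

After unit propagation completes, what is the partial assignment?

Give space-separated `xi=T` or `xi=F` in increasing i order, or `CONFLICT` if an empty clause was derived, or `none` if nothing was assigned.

unit clause [1] forces x1=T; simplify:
  drop -1 from [-4, 2, -1] -> [-4, 2]
  drop -1 from [6, 3, -1] -> [6, 3]
  satisfied 1 clause(s); 7 remain; assigned so far: [1]
unit clause [4] forces x4=T; simplify:
  drop -4 from [-4, 2] -> [2]
  satisfied 3 clause(s); 4 remain; assigned so far: [1, 4]
unit clause [2] forces x2=T; simplify:
  drop -2 from [5, -2] -> [5]
  satisfied 1 clause(s); 3 remain; assigned so far: [1, 2, 4]
unit clause [5] forces x5=T; simplify:
  satisfied 2 clause(s); 1 remain; assigned so far: [1, 2, 4, 5]

Answer: x1=T x2=T x4=T x5=T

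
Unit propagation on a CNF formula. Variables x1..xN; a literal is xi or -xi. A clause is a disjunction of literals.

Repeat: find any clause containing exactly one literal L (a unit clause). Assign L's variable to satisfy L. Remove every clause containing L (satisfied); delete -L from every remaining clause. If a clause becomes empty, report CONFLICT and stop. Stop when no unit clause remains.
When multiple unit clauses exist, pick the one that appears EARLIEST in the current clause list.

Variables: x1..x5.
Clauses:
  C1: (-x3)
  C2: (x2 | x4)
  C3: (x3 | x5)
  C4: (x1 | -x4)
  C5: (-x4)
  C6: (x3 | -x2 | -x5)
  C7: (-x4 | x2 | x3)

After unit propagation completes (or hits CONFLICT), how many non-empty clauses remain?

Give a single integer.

unit clause [-3] forces x3=F; simplify:
  drop 3 from [3, 5] -> [5]
  drop 3 from [3, -2, -5] -> [-2, -5]
  drop 3 from [-4, 2, 3] -> [-4, 2]
  satisfied 1 clause(s); 6 remain; assigned so far: [3]
unit clause [5] forces x5=T; simplify:
  drop -5 from [-2, -5] -> [-2]
  satisfied 1 clause(s); 5 remain; assigned so far: [3, 5]
unit clause [-4] forces x4=F; simplify:
  drop 4 from [2, 4] -> [2]
  satisfied 3 clause(s); 2 remain; assigned so far: [3, 4, 5]
unit clause [2] forces x2=T; simplify:
  drop -2 from [-2] -> [] (empty!)
  satisfied 1 clause(s); 1 remain; assigned so far: [2, 3, 4, 5]
CONFLICT (empty clause)

Answer: 0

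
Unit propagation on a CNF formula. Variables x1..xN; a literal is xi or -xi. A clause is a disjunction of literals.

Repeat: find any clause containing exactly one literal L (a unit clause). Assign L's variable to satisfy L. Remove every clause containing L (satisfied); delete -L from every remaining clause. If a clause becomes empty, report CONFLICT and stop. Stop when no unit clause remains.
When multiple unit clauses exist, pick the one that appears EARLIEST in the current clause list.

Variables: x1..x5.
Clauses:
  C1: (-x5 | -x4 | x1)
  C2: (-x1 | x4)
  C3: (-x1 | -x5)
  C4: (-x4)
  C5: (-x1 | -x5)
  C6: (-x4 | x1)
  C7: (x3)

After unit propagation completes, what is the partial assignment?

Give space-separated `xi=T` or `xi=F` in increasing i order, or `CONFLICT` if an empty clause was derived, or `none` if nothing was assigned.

Answer: x1=F x3=T x4=F

Derivation:
unit clause [-4] forces x4=F; simplify:
  drop 4 from [-1, 4] -> [-1]
  satisfied 3 clause(s); 4 remain; assigned so far: [4]
unit clause [-1] forces x1=F; simplify:
  satisfied 3 clause(s); 1 remain; assigned so far: [1, 4]
unit clause [3] forces x3=T; simplify:
  satisfied 1 clause(s); 0 remain; assigned so far: [1, 3, 4]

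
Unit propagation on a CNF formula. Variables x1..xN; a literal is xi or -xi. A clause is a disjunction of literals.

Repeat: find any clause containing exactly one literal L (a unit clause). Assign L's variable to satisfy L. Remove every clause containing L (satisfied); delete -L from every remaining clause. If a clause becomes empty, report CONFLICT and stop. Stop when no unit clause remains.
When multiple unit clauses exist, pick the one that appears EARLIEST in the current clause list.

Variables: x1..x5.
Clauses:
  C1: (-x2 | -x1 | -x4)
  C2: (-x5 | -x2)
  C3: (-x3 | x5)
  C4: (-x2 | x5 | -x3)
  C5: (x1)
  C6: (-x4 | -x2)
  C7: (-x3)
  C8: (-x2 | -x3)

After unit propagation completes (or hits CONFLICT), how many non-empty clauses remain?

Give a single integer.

Answer: 3

Derivation:
unit clause [1] forces x1=T; simplify:
  drop -1 from [-2, -1, -4] -> [-2, -4]
  satisfied 1 clause(s); 7 remain; assigned so far: [1]
unit clause [-3] forces x3=F; simplify:
  satisfied 4 clause(s); 3 remain; assigned so far: [1, 3]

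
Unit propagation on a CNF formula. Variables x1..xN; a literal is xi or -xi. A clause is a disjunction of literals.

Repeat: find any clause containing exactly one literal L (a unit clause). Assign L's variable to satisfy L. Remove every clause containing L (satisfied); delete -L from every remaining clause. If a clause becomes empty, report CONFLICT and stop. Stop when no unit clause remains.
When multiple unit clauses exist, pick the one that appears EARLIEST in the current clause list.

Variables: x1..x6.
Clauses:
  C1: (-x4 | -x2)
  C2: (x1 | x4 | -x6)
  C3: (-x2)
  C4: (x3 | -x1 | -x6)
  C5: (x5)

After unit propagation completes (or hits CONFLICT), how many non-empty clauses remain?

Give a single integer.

unit clause [-2] forces x2=F; simplify:
  satisfied 2 clause(s); 3 remain; assigned so far: [2]
unit clause [5] forces x5=T; simplify:
  satisfied 1 clause(s); 2 remain; assigned so far: [2, 5]

Answer: 2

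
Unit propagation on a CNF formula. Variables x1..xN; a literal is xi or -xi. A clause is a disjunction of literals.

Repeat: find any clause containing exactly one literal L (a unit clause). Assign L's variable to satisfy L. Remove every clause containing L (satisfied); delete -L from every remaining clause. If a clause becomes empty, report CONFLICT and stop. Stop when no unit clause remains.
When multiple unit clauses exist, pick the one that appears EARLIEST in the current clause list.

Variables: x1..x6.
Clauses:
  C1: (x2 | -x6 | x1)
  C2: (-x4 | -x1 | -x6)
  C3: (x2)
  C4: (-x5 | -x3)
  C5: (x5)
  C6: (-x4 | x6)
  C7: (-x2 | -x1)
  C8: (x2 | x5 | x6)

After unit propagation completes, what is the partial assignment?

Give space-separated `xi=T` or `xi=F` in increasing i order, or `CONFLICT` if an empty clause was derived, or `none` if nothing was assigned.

unit clause [2] forces x2=T; simplify:
  drop -2 from [-2, -1] -> [-1]
  satisfied 3 clause(s); 5 remain; assigned so far: [2]
unit clause [5] forces x5=T; simplify:
  drop -5 from [-5, -3] -> [-3]
  satisfied 1 clause(s); 4 remain; assigned so far: [2, 5]
unit clause [-3] forces x3=F; simplify:
  satisfied 1 clause(s); 3 remain; assigned so far: [2, 3, 5]
unit clause [-1] forces x1=F; simplify:
  satisfied 2 clause(s); 1 remain; assigned so far: [1, 2, 3, 5]

Answer: x1=F x2=T x3=F x5=T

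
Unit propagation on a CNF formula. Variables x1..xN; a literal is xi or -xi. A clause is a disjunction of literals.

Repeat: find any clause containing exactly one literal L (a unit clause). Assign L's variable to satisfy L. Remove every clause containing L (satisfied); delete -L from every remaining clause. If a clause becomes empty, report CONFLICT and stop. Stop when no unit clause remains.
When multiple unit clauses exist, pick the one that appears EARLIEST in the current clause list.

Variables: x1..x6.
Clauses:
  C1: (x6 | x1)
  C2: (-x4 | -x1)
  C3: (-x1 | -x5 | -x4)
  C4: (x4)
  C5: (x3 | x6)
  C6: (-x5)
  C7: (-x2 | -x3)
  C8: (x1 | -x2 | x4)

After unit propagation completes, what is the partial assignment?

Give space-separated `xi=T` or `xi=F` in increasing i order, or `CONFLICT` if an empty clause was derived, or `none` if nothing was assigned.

Answer: x1=F x4=T x5=F x6=T

Derivation:
unit clause [4] forces x4=T; simplify:
  drop -4 from [-4, -1] -> [-1]
  drop -4 from [-1, -5, -4] -> [-1, -5]
  satisfied 2 clause(s); 6 remain; assigned so far: [4]
unit clause [-1] forces x1=F; simplify:
  drop 1 from [6, 1] -> [6]
  satisfied 2 clause(s); 4 remain; assigned so far: [1, 4]
unit clause [6] forces x6=T; simplify:
  satisfied 2 clause(s); 2 remain; assigned so far: [1, 4, 6]
unit clause [-5] forces x5=F; simplify:
  satisfied 1 clause(s); 1 remain; assigned so far: [1, 4, 5, 6]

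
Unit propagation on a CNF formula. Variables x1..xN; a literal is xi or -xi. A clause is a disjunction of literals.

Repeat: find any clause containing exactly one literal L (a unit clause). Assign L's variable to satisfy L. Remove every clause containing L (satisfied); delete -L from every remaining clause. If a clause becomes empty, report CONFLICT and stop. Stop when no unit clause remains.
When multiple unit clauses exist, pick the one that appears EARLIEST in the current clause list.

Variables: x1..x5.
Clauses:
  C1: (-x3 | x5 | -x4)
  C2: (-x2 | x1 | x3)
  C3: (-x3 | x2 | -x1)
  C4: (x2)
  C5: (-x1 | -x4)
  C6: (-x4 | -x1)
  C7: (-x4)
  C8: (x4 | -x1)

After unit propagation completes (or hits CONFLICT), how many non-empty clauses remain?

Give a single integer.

Answer: 0

Derivation:
unit clause [2] forces x2=T; simplify:
  drop -2 from [-2, 1, 3] -> [1, 3]
  satisfied 2 clause(s); 6 remain; assigned so far: [2]
unit clause [-4] forces x4=F; simplify:
  drop 4 from [4, -1] -> [-1]
  satisfied 4 clause(s); 2 remain; assigned so far: [2, 4]
unit clause [-1] forces x1=F; simplify:
  drop 1 from [1, 3] -> [3]
  satisfied 1 clause(s); 1 remain; assigned so far: [1, 2, 4]
unit clause [3] forces x3=T; simplify:
  satisfied 1 clause(s); 0 remain; assigned so far: [1, 2, 3, 4]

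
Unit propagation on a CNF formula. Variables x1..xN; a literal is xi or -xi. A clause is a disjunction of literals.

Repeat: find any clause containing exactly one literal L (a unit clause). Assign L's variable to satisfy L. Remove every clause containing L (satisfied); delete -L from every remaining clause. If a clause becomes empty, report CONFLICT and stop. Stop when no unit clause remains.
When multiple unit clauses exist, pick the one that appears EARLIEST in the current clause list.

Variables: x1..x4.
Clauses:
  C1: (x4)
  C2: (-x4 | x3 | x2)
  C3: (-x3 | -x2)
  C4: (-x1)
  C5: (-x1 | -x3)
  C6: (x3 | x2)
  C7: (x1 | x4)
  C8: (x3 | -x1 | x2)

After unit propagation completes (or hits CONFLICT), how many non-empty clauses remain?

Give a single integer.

unit clause [4] forces x4=T; simplify:
  drop -4 from [-4, 3, 2] -> [3, 2]
  satisfied 2 clause(s); 6 remain; assigned so far: [4]
unit clause [-1] forces x1=F; simplify:
  satisfied 3 clause(s); 3 remain; assigned so far: [1, 4]

Answer: 3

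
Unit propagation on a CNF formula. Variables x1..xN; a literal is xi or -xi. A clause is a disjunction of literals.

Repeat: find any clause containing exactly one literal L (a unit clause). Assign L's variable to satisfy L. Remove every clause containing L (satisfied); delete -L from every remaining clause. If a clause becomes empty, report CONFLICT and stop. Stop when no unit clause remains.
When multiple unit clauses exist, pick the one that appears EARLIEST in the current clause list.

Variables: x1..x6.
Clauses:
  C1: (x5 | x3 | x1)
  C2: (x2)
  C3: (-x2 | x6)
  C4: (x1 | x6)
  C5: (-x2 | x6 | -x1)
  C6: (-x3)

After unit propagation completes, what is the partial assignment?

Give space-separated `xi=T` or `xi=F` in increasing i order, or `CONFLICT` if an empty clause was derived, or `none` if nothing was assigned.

unit clause [2] forces x2=T; simplify:
  drop -2 from [-2, 6] -> [6]
  drop -2 from [-2, 6, -1] -> [6, -1]
  satisfied 1 clause(s); 5 remain; assigned so far: [2]
unit clause [6] forces x6=T; simplify:
  satisfied 3 clause(s); 2 remain; assigned so far: [2, 6]
unit clause [-3] forces x3=F; simplify:
  drop 3 from [5, 3, 1] -> [5, 1]
  satisfied 1 clause(s); 1 remain; assigned so far: [2, 3, 6]

Answer: x2=T x3=F x6=T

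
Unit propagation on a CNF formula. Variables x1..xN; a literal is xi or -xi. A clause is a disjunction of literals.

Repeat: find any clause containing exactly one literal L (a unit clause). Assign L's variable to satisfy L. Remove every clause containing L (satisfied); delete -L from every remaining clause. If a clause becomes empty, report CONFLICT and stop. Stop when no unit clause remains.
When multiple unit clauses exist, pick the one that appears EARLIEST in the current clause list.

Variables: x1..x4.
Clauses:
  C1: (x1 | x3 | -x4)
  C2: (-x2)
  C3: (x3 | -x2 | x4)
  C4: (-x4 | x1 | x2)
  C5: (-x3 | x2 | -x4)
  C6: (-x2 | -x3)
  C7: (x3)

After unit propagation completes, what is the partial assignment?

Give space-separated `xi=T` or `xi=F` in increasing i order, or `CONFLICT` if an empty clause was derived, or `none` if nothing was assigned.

unit clause [-2] forces x2=F; simplify:
  drop 2 from [-4, 1, 2] -> [-4, 1]
  drop 2 from [-3, 2, -4] -> [-3, -4]
  satisfied 3 clause(s); 4 remain; assigned so far: [2]
unit clause [3] forces x3=T; simplify:
  drop -3 from [-3, -4] -> [-4]
  satisfied 2 clause(s); 2 remain; assigned so far: [2, 3]
unit clause [-4] forces x4=F; simplify:
  satisfied 2 clause(s); 0 remain; assigned so far: [2, 3, 4]

Answer: x2=F x3=T x4=F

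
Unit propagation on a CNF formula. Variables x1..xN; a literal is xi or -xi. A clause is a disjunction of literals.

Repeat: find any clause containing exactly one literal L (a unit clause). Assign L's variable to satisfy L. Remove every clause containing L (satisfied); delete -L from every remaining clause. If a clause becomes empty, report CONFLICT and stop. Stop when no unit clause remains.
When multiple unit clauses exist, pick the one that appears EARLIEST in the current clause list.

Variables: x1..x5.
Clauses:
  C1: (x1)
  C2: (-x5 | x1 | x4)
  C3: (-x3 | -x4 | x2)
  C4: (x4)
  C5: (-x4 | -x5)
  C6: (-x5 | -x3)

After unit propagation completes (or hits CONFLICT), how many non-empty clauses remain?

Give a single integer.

unit clause [1] forces x1=T; simplify:
  satisfied 2 clause(s); 4 remain; assigned so far: [1]
unit clause [4] forces x4=T; simplify:
  drop -4 from [-3, -4, 2] -> [-3, 2]
  drop -4 from [-4, -5] -> [-5]
  satisfied 1 clause(s); 3 remain; assigned so far: [1, 4]
unit clause [-5] forces x5=F; simplify:
  satisfied 2 clause(s); 1 remain; assigned so far: [1, 4, 5]

Answer: 1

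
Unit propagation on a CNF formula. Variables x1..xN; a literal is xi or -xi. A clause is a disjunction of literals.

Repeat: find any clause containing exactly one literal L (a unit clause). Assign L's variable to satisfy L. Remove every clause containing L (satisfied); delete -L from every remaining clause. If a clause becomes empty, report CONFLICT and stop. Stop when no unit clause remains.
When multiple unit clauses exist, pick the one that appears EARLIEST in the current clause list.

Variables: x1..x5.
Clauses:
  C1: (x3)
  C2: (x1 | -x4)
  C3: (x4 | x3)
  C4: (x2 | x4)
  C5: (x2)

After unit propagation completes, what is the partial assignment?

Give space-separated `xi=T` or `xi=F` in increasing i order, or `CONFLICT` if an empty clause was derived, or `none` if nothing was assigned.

Answer: x2=T x3=T

Derivation:
unit clause [3] forces x3=T; simplify:
  satisfied 2 clause(s); 3 remain; assigned so far: [3]
unit clause [2] forces x2=T; simplify:
  satisfied 2 clause(s); 1 remain; assigned so far: [2, 3]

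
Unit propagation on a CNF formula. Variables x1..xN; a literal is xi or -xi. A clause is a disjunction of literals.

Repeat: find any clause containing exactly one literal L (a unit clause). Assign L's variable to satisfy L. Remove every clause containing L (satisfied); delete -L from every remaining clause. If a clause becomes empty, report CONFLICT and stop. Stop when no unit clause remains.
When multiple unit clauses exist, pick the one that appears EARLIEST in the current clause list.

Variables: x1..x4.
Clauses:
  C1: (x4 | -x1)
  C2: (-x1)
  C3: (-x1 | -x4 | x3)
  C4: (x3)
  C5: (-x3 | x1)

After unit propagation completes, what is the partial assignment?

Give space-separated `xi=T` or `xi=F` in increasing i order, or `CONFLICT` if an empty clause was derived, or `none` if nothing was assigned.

Answer: CONFLICT

Derivation:
unit clause [-1] forces x1=F; simplify:
  drop 1 from [-3, 1] -> [-3]
  satisfied 3 clause(s); 2 remain; assigned so far: [1]
unit clause [3] forces x3=T; simplify:
  drop -3 from [-3] -> [] (empty!)
  satisfied 1 clause(s); 1 remain; assigned so far: [1, 3]
CONFLICT (empty clause)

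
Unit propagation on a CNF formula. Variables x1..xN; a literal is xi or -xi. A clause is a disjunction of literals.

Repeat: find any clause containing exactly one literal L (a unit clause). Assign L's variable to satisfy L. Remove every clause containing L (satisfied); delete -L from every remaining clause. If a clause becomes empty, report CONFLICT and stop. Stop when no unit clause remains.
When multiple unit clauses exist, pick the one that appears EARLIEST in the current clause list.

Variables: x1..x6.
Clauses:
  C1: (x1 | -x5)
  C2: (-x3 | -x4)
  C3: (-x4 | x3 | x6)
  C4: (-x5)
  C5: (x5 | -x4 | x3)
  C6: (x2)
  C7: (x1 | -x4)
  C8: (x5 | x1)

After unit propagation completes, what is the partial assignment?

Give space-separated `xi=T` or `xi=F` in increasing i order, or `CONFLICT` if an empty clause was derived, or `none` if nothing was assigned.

Answer: x1=T x2=T x5=F

Derivation:
unit clause [-5] forces x5=F; simplify:
  drop 5 from [5, -4, 3] -> [-4, 3]
  drop 5 from [5, 1] -> [1]
  satisfied 2 clause(s); 6 remain; assigned so far: [5]
unit clause [2] forces x2=T; simplify:
  satisfied 1 clause(s); 5 remain; assigned so far: [2, 5]
unit clause [1] forces x1=T; simplify:
  satisfied 2 clause(s); 3 remain; assigned so far: [1, 2, 5]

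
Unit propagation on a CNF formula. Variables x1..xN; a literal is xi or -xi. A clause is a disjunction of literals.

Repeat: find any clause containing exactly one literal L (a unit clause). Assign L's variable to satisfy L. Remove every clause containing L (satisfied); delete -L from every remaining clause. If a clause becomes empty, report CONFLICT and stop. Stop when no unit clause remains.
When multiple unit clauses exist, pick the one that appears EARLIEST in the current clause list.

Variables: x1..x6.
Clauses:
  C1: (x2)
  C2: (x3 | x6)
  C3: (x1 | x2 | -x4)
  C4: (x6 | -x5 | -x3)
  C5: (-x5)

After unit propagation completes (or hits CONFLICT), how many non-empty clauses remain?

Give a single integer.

unit clause [2] forces x2=T; simplify:
  satisfied 2 clause(s); 3 remain; assigned so far: [2]
unit clause [-5] forces x5=F; simplify:
  satisfied 2 clause(s); 1 remain; assigned so far: [2, 5]

Answer: 1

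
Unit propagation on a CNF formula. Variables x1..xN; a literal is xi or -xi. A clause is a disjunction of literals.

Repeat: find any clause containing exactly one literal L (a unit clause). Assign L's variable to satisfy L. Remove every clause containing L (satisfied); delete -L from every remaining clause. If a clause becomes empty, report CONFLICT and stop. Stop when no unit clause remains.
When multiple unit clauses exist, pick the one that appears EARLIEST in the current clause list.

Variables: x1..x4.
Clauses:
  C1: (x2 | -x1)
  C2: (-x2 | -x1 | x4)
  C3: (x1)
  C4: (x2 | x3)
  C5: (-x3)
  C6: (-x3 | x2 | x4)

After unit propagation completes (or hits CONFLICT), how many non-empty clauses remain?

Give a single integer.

Answer: 0

Derivation:
unit clause [1] forces x1=T; simplify:
  drop -1 from [2, -1] -> [2]
  drop -1 from [-2, -1, 4] -> [-2, 4]
  satisfied 1 clause(s); 5 remain; assigned so far: [1]
unit clause [2] forces x2=T; simplify:
  drop -2 from [-2, 4] -> [4]
  satisfied 3 clause(s); 2 remain; assigned so far: [1, 2]
unit clause [4] forces x4=T; simplify:
  satisfied 1 clause(s); 1 remain; assigned so far: [1, 2, 4]
unit clause [-3] forces x3=F; simplify:
  satisfied 1 clause(s); 0 remain; assigned so far: [1, 2, 3, 4]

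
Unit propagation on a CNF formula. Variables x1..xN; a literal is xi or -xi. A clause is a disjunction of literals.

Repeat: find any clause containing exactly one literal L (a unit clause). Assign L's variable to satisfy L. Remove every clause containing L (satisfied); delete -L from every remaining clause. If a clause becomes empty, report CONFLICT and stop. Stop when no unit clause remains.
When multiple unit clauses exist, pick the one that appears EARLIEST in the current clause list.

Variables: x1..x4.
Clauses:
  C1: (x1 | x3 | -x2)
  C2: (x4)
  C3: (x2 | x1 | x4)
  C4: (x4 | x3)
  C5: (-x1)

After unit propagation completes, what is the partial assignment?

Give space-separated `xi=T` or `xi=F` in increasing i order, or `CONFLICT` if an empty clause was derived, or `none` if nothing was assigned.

unit clause [4] forces x4=T; simplify:
  satisfied 3 clause(s); 2 remain; assigned so far: [4]
unit clause [-1] forces x1=F; simplify:
  drop 1 from [1, 3, -2] -> [3, -2]
  satisfied 1 clause(s); 1 remain; assigned so far: [1, 4]

Answer: x1=F x4=T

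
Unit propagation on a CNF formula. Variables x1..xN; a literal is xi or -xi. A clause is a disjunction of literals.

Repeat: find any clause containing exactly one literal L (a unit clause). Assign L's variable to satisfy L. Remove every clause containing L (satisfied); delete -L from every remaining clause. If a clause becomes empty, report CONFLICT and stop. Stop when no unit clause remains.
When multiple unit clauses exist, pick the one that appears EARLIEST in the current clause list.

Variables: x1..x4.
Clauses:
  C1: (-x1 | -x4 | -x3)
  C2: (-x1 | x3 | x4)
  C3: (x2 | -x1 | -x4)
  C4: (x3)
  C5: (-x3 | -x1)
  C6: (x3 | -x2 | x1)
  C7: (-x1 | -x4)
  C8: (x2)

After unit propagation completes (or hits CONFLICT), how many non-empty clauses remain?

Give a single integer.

Answer: 0

Derivation:
unit clause [3] forces x3=T; simplify:
  drop -3 from [-1, -4, -3] -> [-1, -4]
  drop -3 from [-3, -1] -> [-1]
  satisfied 3 clause(s); 5 remain; assigned so far: [3]
unit clause [-1] forces x1=F; simplify:
  satisfied 4 clause(s); 1 remain; assigned so far: [1, 3]
unit clause [2] forces x2=T; simplify:
  satisfied 1 clause(s); 0 remain; assigned so far: [1, 2, 3]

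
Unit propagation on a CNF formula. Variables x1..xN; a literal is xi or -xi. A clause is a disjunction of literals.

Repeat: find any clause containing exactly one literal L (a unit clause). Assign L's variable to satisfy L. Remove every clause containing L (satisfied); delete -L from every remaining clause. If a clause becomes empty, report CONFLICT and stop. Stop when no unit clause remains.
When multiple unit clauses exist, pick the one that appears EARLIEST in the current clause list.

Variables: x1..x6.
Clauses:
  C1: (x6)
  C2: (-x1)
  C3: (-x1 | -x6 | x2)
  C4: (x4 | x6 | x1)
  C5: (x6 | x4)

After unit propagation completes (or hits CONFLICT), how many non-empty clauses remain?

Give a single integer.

unit clause [6] forces x6=T; simplify:
  drop -6 from [-1, -6, 2] -> [-1, 2]
  satisfied 3 clause(s); 2 remain; assigned so far: [6]
unit clause [-1] forces x1=F; simplify:
  satisfied 2 clause(s); 0 remain; assigned so far: [1, 6]

Answer: 0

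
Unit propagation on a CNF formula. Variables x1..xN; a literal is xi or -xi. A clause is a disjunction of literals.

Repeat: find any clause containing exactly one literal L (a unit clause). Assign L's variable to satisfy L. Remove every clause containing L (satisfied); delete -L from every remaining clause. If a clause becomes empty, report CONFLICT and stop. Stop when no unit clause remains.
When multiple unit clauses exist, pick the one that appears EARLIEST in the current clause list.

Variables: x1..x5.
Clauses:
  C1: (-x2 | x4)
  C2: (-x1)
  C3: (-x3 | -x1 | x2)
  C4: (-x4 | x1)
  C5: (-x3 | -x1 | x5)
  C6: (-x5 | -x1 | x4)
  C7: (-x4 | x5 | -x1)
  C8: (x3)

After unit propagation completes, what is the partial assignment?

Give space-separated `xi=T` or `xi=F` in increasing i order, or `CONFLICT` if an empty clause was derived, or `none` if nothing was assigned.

unit clause [-1] forces x1=F; simplify:
  drop 1 from [-4, 1] -> [-4]
  satisfied 5 clause(s); 3 remain; assigned so far: [1]
unit clause [-4] forces x4=F; simplify:
  drop 4 from [-2, 4] -> [-2]
  satisfied 1 clause(s); 2 remain; assigned so far: [1, 4]
unit clause [-2] forces x2=F; simplify:
  satisfied 1 clause(s); 1 remain; assigned so far: [1, 2, 4]
unit clause [3] forces x3=T; simplify:
  satisfied 1 clause(s); 0 remain; assigned so far: [1, 2, 3, 4]

Answer: x1=F x2=F x3=T x4=F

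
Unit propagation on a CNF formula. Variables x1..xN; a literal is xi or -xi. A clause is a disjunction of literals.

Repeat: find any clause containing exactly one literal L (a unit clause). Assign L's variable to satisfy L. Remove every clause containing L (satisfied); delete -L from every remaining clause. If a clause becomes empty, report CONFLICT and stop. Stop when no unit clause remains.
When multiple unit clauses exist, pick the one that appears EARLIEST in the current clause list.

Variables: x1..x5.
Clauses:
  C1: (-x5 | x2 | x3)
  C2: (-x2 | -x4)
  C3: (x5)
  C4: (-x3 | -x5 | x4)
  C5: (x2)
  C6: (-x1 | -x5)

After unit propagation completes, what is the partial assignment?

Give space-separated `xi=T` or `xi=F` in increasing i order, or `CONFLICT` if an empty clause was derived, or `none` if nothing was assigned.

unit clause [5] forces x5=T; simplify:
  drop -5 from [-5, 2, 3] -> [2, 3]
  drop -5 from [-3, -5, 4] -> [-3, 4]
  drop -5 from [-1, -5] -> [-1]
  satisfied 1 clause(s); 5 remain; assigned so far: [5]
unit clause [2] forces x2=T; simplify:
  drop -2 from [-2, -4] -> [-4]
  satisfied 2 clause(s); 3 remain; assigned so far: [2, 5]
unit clause [-4] forces x4=F; simplify:
  drop 4 from [-3, 4] -> [-3]
  satisfied 1 clause(s); 2 remain; assigned so far: [2, 4, 5]
unit clause [-3] forces x3=F; simplify:
  satisfied 1 clause(s); 1 remain; assigned so far: [2, 3, 4, 5]
unit clause [-1] forces x1=F; simplify:
  satisfied 1 clause(s); 0 remain; assigned so far: [1, 2, 3, 4, 5]

Answer: x1=F x2=T x3=F x4=F x5=T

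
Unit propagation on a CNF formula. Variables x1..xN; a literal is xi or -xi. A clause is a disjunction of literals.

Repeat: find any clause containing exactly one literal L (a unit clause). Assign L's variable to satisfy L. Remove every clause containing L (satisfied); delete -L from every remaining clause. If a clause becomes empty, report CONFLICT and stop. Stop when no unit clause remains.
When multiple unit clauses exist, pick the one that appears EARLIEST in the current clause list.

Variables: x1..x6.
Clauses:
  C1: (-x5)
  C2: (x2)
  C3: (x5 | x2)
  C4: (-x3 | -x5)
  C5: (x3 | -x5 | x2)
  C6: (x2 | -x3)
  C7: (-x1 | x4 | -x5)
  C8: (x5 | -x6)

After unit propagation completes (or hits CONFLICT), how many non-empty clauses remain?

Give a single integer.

Answer: 0

Derivation:
unit clause [-5] forces x5=F; simplify:
  drop 5 from [5, 2] -> [2]
  drop 5 from [5, -6] -> [-6]
  satisfied 4 clause(s); 4 remain; assigned so far: [5]
unit clause [2] forces x2=T; simplify:
  satisfied 3 clause(s); 1 remain; assigned so far: [2, 5]
unit clause [-6] forces x6=F; simplify:
  satisfied 1 clause(s); 0 remain; assigned so far: [2, 5, 6]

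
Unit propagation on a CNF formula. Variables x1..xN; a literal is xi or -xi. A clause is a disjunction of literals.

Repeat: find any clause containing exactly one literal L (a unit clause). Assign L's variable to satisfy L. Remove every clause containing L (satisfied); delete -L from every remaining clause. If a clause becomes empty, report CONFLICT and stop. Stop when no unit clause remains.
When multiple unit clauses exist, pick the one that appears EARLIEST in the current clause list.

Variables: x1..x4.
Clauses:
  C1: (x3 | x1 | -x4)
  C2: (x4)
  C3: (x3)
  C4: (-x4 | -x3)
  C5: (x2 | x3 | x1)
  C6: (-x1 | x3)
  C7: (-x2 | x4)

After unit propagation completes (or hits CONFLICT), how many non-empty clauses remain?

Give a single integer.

Answer: 0

Derivation:
unit clause [4] forces x4=T; simplify:
  drop -4 from [3, 1, -4] -> [3, 1]
  drop -4 from [-4, -3] -> [-3]
  satisfied 2 clause(s); 5 remain; assigned so far: [4]
unit clause [3] forces x3=T; simplify:
  drop -3 from [-3] -> [] (empty!)
  satisfied 4 clause(s); 1 remain; assigned so far: [3, 4]
CONFLICT (empty clause)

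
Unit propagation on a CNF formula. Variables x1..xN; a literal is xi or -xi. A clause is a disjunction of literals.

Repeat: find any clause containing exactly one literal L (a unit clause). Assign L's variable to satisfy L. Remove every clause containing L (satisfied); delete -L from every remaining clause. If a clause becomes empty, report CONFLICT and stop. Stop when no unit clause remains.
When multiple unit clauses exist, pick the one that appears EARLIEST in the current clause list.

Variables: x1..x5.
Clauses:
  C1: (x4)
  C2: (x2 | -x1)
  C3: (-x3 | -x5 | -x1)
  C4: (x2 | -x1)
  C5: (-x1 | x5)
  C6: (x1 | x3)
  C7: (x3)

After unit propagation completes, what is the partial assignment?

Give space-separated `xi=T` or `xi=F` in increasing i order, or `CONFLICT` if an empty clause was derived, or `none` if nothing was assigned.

Answer: x3=T x4=T

Derivation:
unit clause [4] forces x4=T; simplify:
  satisfied 1 clause(s); 6 remain; assigned so far: [4]
unit clause [3] forces x3=T; simplify:
  drop -3 from [-3, -5, -1] -> [-5, -1]
  satisfied 2 clause(s); 4 remain; assigned so far: [3, 4]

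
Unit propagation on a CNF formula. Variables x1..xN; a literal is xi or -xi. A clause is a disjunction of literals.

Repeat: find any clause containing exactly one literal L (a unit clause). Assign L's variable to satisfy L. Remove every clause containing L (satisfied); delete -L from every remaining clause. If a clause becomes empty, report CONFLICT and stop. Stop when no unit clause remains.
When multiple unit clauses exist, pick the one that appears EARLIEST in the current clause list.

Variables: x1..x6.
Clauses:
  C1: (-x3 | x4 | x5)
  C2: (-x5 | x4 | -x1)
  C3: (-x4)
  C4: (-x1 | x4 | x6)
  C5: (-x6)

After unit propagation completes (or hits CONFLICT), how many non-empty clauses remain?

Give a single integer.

Answer: 1

Derivation:
unit clause [-4] forces x4=F; simplify:
  drop 4 from [-3, 4, 5] -> [-3, 5]
  drop 4 from [-5, 4, -1] -> [-5, -1]
  drop 4 from [-1, 4, 6] -> [-1, 6]
  satisfied 1 clause(s); 4 remain; assigned so far: [4]
unit clause [-6] forces x6=F; simplify:
  drop 6 from [-1, 6] -> [-1]
  satisfied 1 clause(s); 3 remain; assigned so far: [4, 6]
unit clause [-1] forces x1=F; simplify:
  satisfied 2 clause(s); 1 remain; assigned so far: [1, 4, 6]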